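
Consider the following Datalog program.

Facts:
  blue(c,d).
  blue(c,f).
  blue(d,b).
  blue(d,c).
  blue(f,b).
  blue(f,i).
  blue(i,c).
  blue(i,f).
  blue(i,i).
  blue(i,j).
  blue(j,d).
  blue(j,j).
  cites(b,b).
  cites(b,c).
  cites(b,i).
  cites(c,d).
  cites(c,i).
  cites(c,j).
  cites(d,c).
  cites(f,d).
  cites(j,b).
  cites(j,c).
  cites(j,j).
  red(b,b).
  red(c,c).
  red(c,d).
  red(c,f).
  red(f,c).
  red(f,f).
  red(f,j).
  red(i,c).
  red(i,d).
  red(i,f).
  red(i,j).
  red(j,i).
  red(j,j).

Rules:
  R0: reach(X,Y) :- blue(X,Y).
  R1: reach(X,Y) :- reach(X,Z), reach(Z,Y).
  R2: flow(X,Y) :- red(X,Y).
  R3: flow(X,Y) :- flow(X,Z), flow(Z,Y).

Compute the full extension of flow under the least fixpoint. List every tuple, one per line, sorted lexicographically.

flow(b,b)
flow(c,c)
flow(c,d)
flow(c,f)
flow(c,i)
flow(c,j)
flow(f,c)
flow(f,d)
flow(f,f)
flow(f,i)
flow(f,j)
flow(i,c)
flow(i,d)
flow(i,f)
flow(i,i)
flow(i,j)
flow(j,c)
flow(j,d)
flow(j,f)
flow(j,i)
flow(j,j)

round 1: derive flow(b,b) via R2 from red(b,b)
round 1: derive flow(c,c) via R2 from red(c,c)
round 1: derive flow(c,d) via R2 from red(c,d)
round 1: derive flow(c,f) via R2 from red(c,f)
round 1: derive flow(f,c) via R2 from red(f,c)
round 1: derive flow(f,f) via R2 from red(f,f)
round 1: derive flow(f,j) via R2 from red(f,j)
round 1: derive flow(i,c) via R2 from red(i,c)
round 1: derive flow(i,d) via R2 from red(i,d)
round 1: derive flow(i,f) via R2 from red(i,f)
round 1: derive flow(i,j) via R2 from red(i,j)
round 1: derive flow(j,i) via R2 from red(j,i)
round 1: derive flow(j,j) via R2 from red(j,j)
round 2: derive flow(c,j) via R3 from flow(c,f), flow(f,j)
round 2: derive flow(f,d) via R3 from flow(f,c), flow(c,d)
round 2: derive flow(f,i) via R3 from flow(f,j), flow(j,i)
round 2: derive flow(i,i) via R3 from flow(i,j), flow(j,i)
round 2: derive flow(j,c) via R3 from flow(j,i), flow(i,c)
round 2: derive flow(j,d) via R3 from flow(j,i), flow(i,d)
round 2: derive flow(j,f) via R3 from flow(j,i), flow(i,f)
round 3: derive flow(c,i) via R3 from flow(c,f), flow(f,i)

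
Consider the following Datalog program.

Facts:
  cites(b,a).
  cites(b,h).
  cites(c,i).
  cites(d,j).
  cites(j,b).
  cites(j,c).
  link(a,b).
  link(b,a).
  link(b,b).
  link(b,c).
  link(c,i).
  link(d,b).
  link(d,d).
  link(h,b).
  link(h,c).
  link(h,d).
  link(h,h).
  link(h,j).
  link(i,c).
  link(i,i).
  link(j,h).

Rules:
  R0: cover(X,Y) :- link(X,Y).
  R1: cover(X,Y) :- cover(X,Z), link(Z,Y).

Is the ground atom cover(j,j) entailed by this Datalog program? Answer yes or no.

yes

round 1: derive cover(a,b) via R0 from link(a,b)
round 1: derive cover(b,a) via R0 from link(b,a)
round 1: derive cover(b,b) via R0 from link(b,b)
round 1: derive cover(b,c) via R0 from link(b,c)
round 1: derive cover(c,i) via R0 from link(c,i)
round 1: derive cover(d,b) via R0 from link(d,b)
round 1: derive cover(d,d) via R0 from link(d,d)
round 1: derive cover(h,b) via R0 from link(h,b)
round 1: derive cover(h,c) via R0 from link(h,c)
round 1: derive cover(h,d) via R0 from link(h,d)
round 1: derive cover(h,h) via R0 from link(h,h)
round 1: derive cover(h,j) via R0 from link(h,j)
round 1: derive cover(i,c) via R0 from link(i,c)
round 1: derive cover(i,i) via R0 from link(i,i)
round 1: derive cover(j,h) via R0 from link(j,h)
round 2: derive cover(a,a) via R1 from cover(a,b), link(b,a)
round 2: derive cover(a,c) via R1 from cover(a,b), link(b,c)
round 2: derive cover(b,i) via R1 from cover(b,c), link(c,i)
round 2: derive cover(c,c) via R1 from cover(c,i), link(i,c)
round 2: derive cover(d,a) via R1 from cover(d,b), link(b,a)
round 2: derive cover(d,c) via R1 from cover(d,b), link(b,c)
round 2: derive cover(h,a) via R1 from cover(h,b), link(b,a)
round 2: derive cover(h,i) via R1 from cover(h,c), link(c,i)
round 2: derive cover(j,b) via R1 from cover(j,h), link(h,b)
round 2: derive cover(j,c) via R1 from cover(j,h), link(h,c)
round 2: derive cover(j,d) via R1 from cover(j,h), link(h,d)
round 2: derive cover(j,j) via R1 from cover(j,h), link(h,j)
round 3: derive cover(a,i) via R1 from cover(a,c), link(c,i)
round 3: derive cover(d,i) via R1 from cover(d,c), link(c,i)
round 3: derive cover(j,a) via R1 from cover(j,b), link(b,a)
round 3: derive cover(j,i) via R1 from cover(j,c), link(c,i)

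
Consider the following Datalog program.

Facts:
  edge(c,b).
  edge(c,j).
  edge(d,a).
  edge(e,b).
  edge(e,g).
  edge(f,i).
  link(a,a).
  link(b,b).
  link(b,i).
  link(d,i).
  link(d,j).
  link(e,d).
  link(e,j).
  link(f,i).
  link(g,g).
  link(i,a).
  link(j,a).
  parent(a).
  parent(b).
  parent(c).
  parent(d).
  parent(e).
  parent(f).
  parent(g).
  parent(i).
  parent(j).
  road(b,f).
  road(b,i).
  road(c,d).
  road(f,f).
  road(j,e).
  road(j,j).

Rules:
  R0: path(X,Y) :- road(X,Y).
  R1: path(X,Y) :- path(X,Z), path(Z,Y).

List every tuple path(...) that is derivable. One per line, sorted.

path(b,f)
path(b,i)
path(c,d)
path(f,f)
path(j,e)
path(j,j)

round 1: derive path(b,f) via R0 from road(b,f)
round 1: derive path(b,i) via R0 from road(b,i)
round 1: derive path(c,d) via R0 from road(c,d)
round 1: derive path(f,f) via R0 from road(f,f)
round 1: derive path(j,e) via R0 from road(j,e)
round 1: derive path(j,j) via R0 from road(j,j)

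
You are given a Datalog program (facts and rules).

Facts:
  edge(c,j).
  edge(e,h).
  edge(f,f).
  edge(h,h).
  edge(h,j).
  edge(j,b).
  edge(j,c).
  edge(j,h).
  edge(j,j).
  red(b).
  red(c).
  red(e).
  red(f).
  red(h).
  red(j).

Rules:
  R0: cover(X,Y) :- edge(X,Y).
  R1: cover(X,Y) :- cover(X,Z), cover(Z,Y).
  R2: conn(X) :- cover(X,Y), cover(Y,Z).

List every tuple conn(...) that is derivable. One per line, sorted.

conn(c)
conn(e)
conn(f)
conn(h)
conn(j)

round 1: derive cover(c,j) via R0 from edge(c,j)
round 1: derive cover(e,h) via R0 from edge(e,h)
round 1: derive cover(f,f) via R0 from edge(f,f)
round 1: derive cover(h,h) via R0 from edge(h,h)
round 1: derive cover(h,j) via R0 from edge(h,j)
round 1: derive cover(j,b) via R0 from edge(j,b)
round 1: derive cover(j,c) via R0 from edge(j,c)
round 1: derive cover(j,h) via R0 from edge(j,h)
round 1: derive cover(j,j) via R0 from edge(j,j)
round 2: derive cover(c,b) via R1 from cover(c,j), cover(j,b)
round 2: derive cover(c,c) via R1 from cover(c,j), cover(j,c)
round 2: derive cover(c,h) via R1 from cover(c,j), cover(j,h)
round 2: derive cover(e,j) via R1 from cover(e,h), cover(h,j)
round 2: derive cover(h,b) via R1 from cover(h,j), cover(j,b)
round 2: derive cover(h,c) via R1 from cover(h,j), cover(j,c)
round 2: derive conn(c) via R2 from cover(c,j), cover(j,b)
round 2: derive conn(e) via R2 from cover(e,h), cover(h,h)
round 2: derive conn(f) via R2 from cover(f,f), cover(f,f)
round 2: derive conn(h) via R2 from cover(h,h), cover(h,h)
round 2: derive conn(j) via R2 from cover(j,c), cover(c,j)
round 3: derive cover(e,b) via R1 from cover(e,h), cover(h,b)
round 3: derive cover(e,c) via R1 from cover(e,h), cover(h,c)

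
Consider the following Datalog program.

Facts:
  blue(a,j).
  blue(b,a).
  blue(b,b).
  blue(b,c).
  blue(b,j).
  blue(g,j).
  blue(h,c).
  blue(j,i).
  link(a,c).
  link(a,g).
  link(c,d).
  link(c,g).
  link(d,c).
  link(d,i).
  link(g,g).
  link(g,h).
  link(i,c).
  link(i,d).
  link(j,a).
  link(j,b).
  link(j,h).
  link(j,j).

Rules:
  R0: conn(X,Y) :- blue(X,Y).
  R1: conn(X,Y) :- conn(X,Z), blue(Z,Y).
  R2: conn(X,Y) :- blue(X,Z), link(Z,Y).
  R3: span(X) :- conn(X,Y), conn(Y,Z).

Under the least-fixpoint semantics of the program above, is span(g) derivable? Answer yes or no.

round 1: derive conn(a,j) via R0 from blue(a,j)
round 1: derive conn(b,a) via R0 from blue(b,a)
round 1: derive conn(b,b) via R0 from blue(b,b)
round 1: derive conn(b,c) via R0 from blue(b,c)
round 1: derive conn(b,j) via R0 from blue(b,j)
round 1: derive conn(g,j) via R0 from blue(g,j)
round 1: derive conn(h,c) via R0 from blue(h,c)
round 1: derive conn(j,i) via R0 from blue(j,i)
round 1: derive conn(a,a) via R2 from blue(a,j), link(j,a)
round 1: derive conn(a,b) via R2 from blue(a,j), link(j,b)
round 1: derive conn(a,h) via R2 from blue(a,j), link(j,h)
round 1: derive conn(b,d) via R2 from blue(b,c), link(c,d)
round 1: derive conn(b,g) via R2 from blue(b,a), link(a,g)
round 1: derive conn(b,h) via R2 from blue(b,j), link(j,h)
round 1: derive conn(g,a) via R2 from blue(g,j), link(j,a)
round 1: derive conn(g,b) via R2 from blue(g,j), link(j,b)
round 1: derive conn(g,h) via R2 from blue(g,j), link(j,h)
round 1: derive conn(h,d) via R2 from blue(h,c), link(c,d)
round 1: derive conn(h,g) via R2 from blue(h,c), link(c,g)
round 1: derive conn(j,c) via R2 from blue(j,i), link(i,c)
round 1: derive conn(j,d) via R2 from blue(j,i), link(i,d)
round 2: derive conn(a,c) via R1 from conn(a,b), blue(b,c)
round 2: derive conn(a,i) via R1 from conn(a,j), blue(j,i)
round 2: derive conn(b,i) via R1 from conn(b,j), blue(j,i)
round 2: derive conn(g,c) via R1 from conn(g,b), blue(b,c)
round 2: derive conn(g,i) via R1 from conn(g,j), blue(j,i)
round 2: derive conn(h,j) via R1 from conn(h,g), blue(g,j)
round 2: derive span(a) via R3 from conn(a,a), conn(a,a)
round 2: derive span(b) via R3 from conn(b,a), conn(a,a)
round 2: derive span(g) via R3 from conn(g,a), conn(a,a)
round 2: derive span(h) via R3 from conn(h,g), conn(g,a)
round 3: derive conn(h,i) via R1 from conn(h,j), blue(j,i)

yes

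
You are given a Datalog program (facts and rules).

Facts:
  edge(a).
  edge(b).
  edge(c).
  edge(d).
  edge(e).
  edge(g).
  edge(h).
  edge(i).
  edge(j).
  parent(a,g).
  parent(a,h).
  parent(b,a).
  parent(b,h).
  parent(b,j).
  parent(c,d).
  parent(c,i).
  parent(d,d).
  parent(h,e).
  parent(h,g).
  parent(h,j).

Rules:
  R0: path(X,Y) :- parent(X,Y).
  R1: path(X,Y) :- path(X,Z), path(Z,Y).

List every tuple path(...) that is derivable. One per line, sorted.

round 1: derive path(a,g) via R0 from parent(a,g)
round 1: derive path(a,h) via R0 from parent(a,h)
round 1: derive path(b,a) via R0 from parent(b,a)
round 1: derive path(b,h) via R0 from parent(b,h)
round 1: derive path(b,j) via R0 from parent(b,j)
round 1: derive path(c,d) via R0 from parent(c,d)
round 1: derive path(c,i) via R0 from parent(c,i)
round 1: derive path(d,d) via R0 from parent(d,d)
round 1: derive path(h,e) via R0 from parent(h,e)
round 1: derive path(h,g) via R0 from parent(h,g)
round 1: derive path(h,j) via R0 from parent(h,j)
round 2: derive path(a,e) via R1 from path(a,h), path(h,e)
round 2: derive path(a,j) via R1 from path(a,h), path(h,j)
round 2: derive path(b,e) via R1 from path(b,h), path(h,e)
round 2: derive path(b,g) via R1 from path(b,a), path(a,g)

path(a,e)
path(a,g)
path(a,h)
path(a,j)
path(b,a)
path(b,e)
path(b,g)
path(b,h)
path(b,j)
path(c,d)
path(c,i)
path(d,d)
path(h,e)
path(h,g)
path(h,j)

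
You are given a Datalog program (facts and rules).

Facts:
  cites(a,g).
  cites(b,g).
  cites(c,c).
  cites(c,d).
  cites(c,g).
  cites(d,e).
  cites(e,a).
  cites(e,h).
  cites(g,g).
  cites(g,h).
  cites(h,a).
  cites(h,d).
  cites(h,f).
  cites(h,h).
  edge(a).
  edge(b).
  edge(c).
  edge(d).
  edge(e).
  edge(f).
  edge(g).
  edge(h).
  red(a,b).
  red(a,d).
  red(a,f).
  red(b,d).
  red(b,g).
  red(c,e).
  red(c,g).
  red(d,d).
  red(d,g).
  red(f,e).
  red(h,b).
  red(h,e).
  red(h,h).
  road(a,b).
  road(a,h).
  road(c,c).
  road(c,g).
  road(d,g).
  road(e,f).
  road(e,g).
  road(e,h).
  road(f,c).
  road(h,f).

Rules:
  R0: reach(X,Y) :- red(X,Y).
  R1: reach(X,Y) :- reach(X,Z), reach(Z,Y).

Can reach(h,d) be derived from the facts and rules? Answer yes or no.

round 1: derive reach(a,b) via R0 from red(a,b)
round 1: derive reach(a,d) via R0 from red(a,d)
round 1: derive reach(a,f) via R0 from red(a,f)
round 1: derive reach(b,d) via R0 from red(b,d)
round 1: derive reach(b,g) via R0 from red(b,g)
round 1: derive reach(c,e) via R0 from red(c,e)
round 1: derive reach(c,g) via R0 from red(c,g)
round 1: derive reach(d,d) via R0 from red(d,d)
round 1: derive reach(d,g) via R0 from red(d,g)
round 1: derive reach(f,e) via R0 from red(f,e)
round 1: derive reach(h,b) via R0 from red(h,b)
round 1: derive reach(h,e) via R0 from red(h,e)
round 1: derive reach(h,h) via R0 from red(h,h)
round 2: derive reach(a,e) via R1 from reach(a,f), reach(f,e)
round 2: derive reach(a,g) via R1 from reach(a,b), reach(b,g)
round 2: derive reach(h,d) via R1 from reach(h,b), reach(b,d)
round 2: derive reach(h,g) via R1 from reach(h,b), reach(b,g)

yes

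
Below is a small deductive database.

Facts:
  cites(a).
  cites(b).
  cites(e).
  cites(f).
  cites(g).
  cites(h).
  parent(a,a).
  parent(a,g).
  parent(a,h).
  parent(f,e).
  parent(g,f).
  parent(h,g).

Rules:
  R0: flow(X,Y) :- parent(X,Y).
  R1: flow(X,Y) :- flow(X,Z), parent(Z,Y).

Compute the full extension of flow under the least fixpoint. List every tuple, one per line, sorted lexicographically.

flow(a,a)
flow(a,e)
flow(a,f)
flow(a,g)
flow(a,h)
flow(f,e)
flow(g,e)
flow(g,f)
flow(h,e)
flow(h,f)
flow(h,g)

round 1: derive flow(a,a) via R0 from parent(a,a)
round 1: derive flow(a,g) via R0 from parent(a,g)
round 1: derive flow(a,h) via R0 from parent(a,h)
round 1: derive flow(f,e) via R0 from parent(f,e)
round 1: derive flow(g,f) via R0 from parent(g,f)
round 1: derive flow(h,g) via R0 from parent(h,g)
round 2: derive flow(a,f) via R1 from flow(a,g), parent(g,f)
round 2: derive flow(g,e) via R1 from flow(g,f), parent(f,e)
round 2: derive flow(h,f) via R1 from flow(h,g), parent(g,f)
round 3: derive flow(a,e) via R1 from flow(a,f), parent(f,e)
round 3: derive flow(h,e) via R1 from flow(h,f), parent(f,e)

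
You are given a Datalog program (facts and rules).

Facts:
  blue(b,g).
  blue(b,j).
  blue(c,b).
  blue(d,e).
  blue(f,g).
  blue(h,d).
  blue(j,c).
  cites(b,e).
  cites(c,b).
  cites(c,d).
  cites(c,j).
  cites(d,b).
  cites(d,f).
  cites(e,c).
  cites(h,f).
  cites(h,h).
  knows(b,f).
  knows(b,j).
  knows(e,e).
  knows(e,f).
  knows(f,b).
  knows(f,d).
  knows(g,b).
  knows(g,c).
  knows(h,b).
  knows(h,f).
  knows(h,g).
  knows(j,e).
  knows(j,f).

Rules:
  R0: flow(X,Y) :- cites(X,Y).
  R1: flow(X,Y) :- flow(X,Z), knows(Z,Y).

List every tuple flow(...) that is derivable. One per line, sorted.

round 1: derive flow(b,e) via R0 from cites(b,e)
round 1: derive flow(c,b) via R0 from cites(c,b)
round 1: derive flow(c,d) via R0 from cites(c,d)
round 1: derive flow(c,j) via R0 from cites(c,j)
round 1: derive flow(d,b) via R0 from cites(d,b)
round 1: derive flow(d,f) via R0 from cites(d,f)
round 1: derive flow(e,c) via R0 from cites(e,c)
round 1: derive flow(h,f) via R0 from cites(h,f)
round 1: derive flow(h,h) via R0 from cites(h,h)
round 2: derive flow(b,f) via R1 from flow(b,e), knows(e,f)
round 2: derive flow(c,e) via R1 from flow(c,j), knows(j,e)
round 2: derive flow(c,f) via R1 from flow(c,b), knows(b,f)
round 2: derive flow(d,d) via R1 from flow(d,f), knows(f,d)
round 2: derive flow(d,j) via R1 from flow(d,b), knows(b,j)
round 2: derive flow(h,b) via R1 from flow(h,f), knows(f,b)
round 2: derive flow(h,d) via R1 from flow(h,f), knows(f,d)
round 2: derive flow(h,g) via R1 from flow(h,h), knows(h,g)
round 3: derive flow(b,b) via R1 from flow(b,f), knows(f,b)
round 3: derive flow(b,d) via R1 from flow(b,f), knows(f,d)
round 3: derive flow(d,e) via R1 from flow(d,j), knows(j,e)
round 3: derive flow(h,c) via R1 from flow(h,g), knows(g,c)
round 3: derive flow(h,j) via R1 from flow(h,b), knows(b,j)
round 4: derive flow(b,j) via R1 from flow(b,b), knows(b,j)
round 4: derive flow(h,e) via R1 from flow(h,j), knows(j,e)

flow(b,b)
flow(b,d)
flow(b,e)
flow(b,f)
flow(b,j)
flow(c,b)
flow(c,d)
flow(c,e)
flow(c,f)
flow(c,j)
flow(d,b)
flow(d,d)
flow(d,e)
flow(d,f)
flow(d,j)
flow(e,c)
flow(h,b)
flow(h,c)
flow(h,d)
flow(h,e)
flow(h,f)
flow(h,g)
flow(h,h)
flow(h,j)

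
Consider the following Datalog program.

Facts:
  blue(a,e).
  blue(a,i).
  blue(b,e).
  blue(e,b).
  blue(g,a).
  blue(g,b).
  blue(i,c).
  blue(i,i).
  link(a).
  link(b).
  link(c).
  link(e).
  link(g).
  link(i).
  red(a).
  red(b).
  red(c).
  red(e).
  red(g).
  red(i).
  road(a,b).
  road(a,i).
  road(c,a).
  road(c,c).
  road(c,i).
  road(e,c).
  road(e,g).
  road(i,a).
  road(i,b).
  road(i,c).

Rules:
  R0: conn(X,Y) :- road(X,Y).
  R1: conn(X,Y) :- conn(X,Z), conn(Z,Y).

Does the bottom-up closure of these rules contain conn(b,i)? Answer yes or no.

no

round 1: derive conn(a,b) via R0 from road(a,b)
round 1: derive conn(a,i) via R0 from road(a,i)
round 1: derive conn(c,a) via R0 from road(c,a)
round 1: derive conn(c,c) via R0 from road(c,c)
round 1: derive conn(c,i) via R0 from road(c,i)
round 1: derive conn(e,c) via R0 from road(e,c)
round 1: derive conn(e,g) via R0 from road(e,g)
round 1: derive conn(i,a) via R0 from road(i,a)
round 1: derive conn(i,b) via R0 from road(i,b)
round 1: derive conn(i,c) via R0 from road(i,c)
round 2: derive conn(a,a) via R1 from conn(a,i), conn(i,a)
round 2: derive conn(a,c) via R1 from conn(a,i), conn(i,c)
round 2: derive conn(c,b) via R1 from conn(c,a), conn(a,b)
round 2: derive conn(e,a) via R1 from conn(e,c), conn(c,a)
round 2: derive conn(e,i) via R1 from conn(e,c), conn(c,i)
round 2: derive conn(i,i) via R1 from conn(i,a), conn(a,i)
round 3: derive conn(e,b) via R1 from conn(e,a), conn(a,b)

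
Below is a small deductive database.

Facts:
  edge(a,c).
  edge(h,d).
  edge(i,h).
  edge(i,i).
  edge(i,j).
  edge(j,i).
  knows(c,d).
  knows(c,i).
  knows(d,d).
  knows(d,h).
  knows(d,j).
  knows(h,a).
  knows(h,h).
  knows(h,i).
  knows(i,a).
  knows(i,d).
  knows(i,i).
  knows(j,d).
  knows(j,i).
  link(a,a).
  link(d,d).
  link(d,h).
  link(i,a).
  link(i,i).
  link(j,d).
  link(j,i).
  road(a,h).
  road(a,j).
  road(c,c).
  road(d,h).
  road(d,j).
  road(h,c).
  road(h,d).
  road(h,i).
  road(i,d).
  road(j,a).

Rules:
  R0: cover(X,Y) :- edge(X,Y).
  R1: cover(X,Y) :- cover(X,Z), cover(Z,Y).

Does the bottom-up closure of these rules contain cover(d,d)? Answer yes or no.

round 1: derive cover(a,c) via R0 from edge(a,c)
round 1: derive cover(h,d) via R0 from edge(h,d)
round 1: derive cover(i,h) via R0 from edge(i,h)
round 1: derive cover(i,i) via R0 from edge(i,i)
round 1: derive cover(i,j) via R0 from edge(i,j)
round 1: derive cover(j,i) via R0 from edge(j,i)
round 2: derive cover(i,d) via R1 from cover(i,h), cover(h,d)
round 2: derive cover(j,h) via R1 from cover(j,i), cover(i,h)
round 2: derive cover(j,j) via R1 from cover(j,i), cover(i,j)
round 3: derive cover(j,d) via R1 from cover(j,h), cover(h,d)

no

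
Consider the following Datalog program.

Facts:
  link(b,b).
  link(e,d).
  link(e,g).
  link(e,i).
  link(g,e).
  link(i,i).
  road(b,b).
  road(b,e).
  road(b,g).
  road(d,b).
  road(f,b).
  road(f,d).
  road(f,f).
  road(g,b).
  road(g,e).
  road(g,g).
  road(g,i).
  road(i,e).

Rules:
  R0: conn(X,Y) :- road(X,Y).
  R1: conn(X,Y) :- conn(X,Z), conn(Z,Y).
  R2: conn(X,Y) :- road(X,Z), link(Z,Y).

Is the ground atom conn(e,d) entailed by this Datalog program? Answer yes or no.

no

round 1: derive conn(b,b) via R0 from road(b,b)
round 1: derive conn(b,e) via R0 from road(b,e)
round 1: derive conn(b,g) via R0 from road(b,g)
round 1: derive conn(d,b) via R0 from road(d,b)
round 1: derive conn(f,b) via R0 from road(f,b)
round 1: derive conn(f,d) via R0 from road(f,d)
round 1: derive conn(f,f) via R0 from road(f,f)
round 1: derive conn(g,b) via R0 from road(g,b)
round 1: derive conn(g,e) via R0 from road(g,e)
round 1: derive conn(g,g) via R0 from road(g,g)
round 1: derive conn(g,i) via R0 from road(g,i)
round 1: derive conn(i,e) via R0 from road(i,e)
round 1: derive conn(b,d) via R2 from road(b,e), link(e,d)
round 1: derive conn(b,i) via R2 from road(b,e), link(e,i)
round 1: derive conn(g,d) via R2 from road(g,e), link(e,d)
round 1: derive conn(i,d) via R2 from road(i,e), link(e,d)
round 1: derive conn(i,g) via R2 from road(i,e), link(e,g)
round 1: derive conn(i,i) via R2 from road(i,e), link(e,i)
round 2: derive conn(d,d) via R1 from conn(d,b), conn(b,d)
round 2: derive conn(d,e) via R1 from conn(d,b), conn(b,e)
round 2: derive conn(d,g) via R1 from conn(d,b), conn(b,g)
round 2: derive conn(d,i) via R1 from conn(d,b), conn(b,i)
round 2: derive conn(f,e) via R1 from conn(f,b), conn(b,e)
round 2: derive conn(f,g) via R1 from conn(f,b), conn(b,g)
round 2: derive conn(f,i) via R1 from conn(f,b), conn(b,i)
round 2: derive conn(i,b) via R1 from conn(i,d), conn(d,b)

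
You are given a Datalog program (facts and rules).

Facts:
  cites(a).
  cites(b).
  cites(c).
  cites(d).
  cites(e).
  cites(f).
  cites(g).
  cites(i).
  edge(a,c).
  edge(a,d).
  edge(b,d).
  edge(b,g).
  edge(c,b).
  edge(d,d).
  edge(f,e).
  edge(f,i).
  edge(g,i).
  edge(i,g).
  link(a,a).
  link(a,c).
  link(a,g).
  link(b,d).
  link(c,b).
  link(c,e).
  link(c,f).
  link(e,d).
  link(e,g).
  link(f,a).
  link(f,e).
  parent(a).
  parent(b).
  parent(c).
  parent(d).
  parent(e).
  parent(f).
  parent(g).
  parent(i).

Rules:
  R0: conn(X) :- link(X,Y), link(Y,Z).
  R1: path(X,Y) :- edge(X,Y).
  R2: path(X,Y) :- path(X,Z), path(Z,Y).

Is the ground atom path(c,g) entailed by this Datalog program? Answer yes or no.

round 1: derive path(a,c) via R1 from edge(a,c)
round 1: derive path(a,d) via R1 from edge(a,d)
round 1: derive path(b,d) via R1 from edge(b,d)
round 1: derive path(b,g) via R1 from edge(b,g)
round 1: derive path(c,b) via R1 from edge(c,b)
round 1: derive path(d,d) via R1 from edge(d,d)
round 1: derive path(f,e) via R1 from edge(f,e)
round 1: derive path(f,i) via R1 from edge(f,i)
round 1: derive path(g,i) via R1 from edge(g,i)
round 1: derive path(i,g) via R1 from edge(i,g)
round 2: derive path(a,b) via R2 from path(a,c), path(c,b)
round 2: derive path(b,i) via R2 from path(b,g), path(g,i)
round 2: derive path(c,d) via R2 from path(c,b), path(b,d)
round 2: derive path(c,g) via R2 from path(c,b), path(b,g)
round 2: derive path(f,g) via R2 from path(f,i), path(i,g)
round 2: derive path(g,g) via R2 from path(g,i), path(i,g)
round 2: derive path(i,i) via R2 from path(i,g), path(g,i)
round 3: derive path(a,g) via R2 from path(a,b), path(b,g)
round 3: derive path(a,i) via R2 from path(a,b), path(b,i)
round 3: derive path(c,i) via R2 from path(c,b), path(b,i)

yes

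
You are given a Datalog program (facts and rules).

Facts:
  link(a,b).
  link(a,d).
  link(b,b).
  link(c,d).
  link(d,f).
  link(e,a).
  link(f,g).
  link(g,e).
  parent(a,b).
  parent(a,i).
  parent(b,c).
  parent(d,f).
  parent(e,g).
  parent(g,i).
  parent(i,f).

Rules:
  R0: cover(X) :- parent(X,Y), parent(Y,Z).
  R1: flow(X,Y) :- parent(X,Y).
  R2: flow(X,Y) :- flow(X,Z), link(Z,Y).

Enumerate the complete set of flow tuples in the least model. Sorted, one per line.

flow(a,b)
flow(a,i)
flow(b,a)
flow(b,b)
flow(b,c)
flow(b,d)
flow(b,e)
flow(b,f)
flow(b,g)
flow(d,a)
flow(d,b)
flow(d,d)
flow(d,e)
flow(d,f)
flow(d,g)
flow(e,a)
flow(e,b)
flow(e,d)
flow(e,e)
flow(e,f)
flow(e,g)
flow(g,i)
flow(i,a)
flow(i,b)
flow(i,d)
flow(i,e)
flow(i,f)
flow(i,g)

round 1: derive flow(a,b) via R1 from parent(a,b)
round 1: derive flow(a,i) via R1 from parent(a,i)
round 1: derive flow(b,c) via R1 from parent(b,c)
round 1: derive flow(d,f) via R1 from parent(d,f)
round 1: derive flow(e,g) via R1 from parent(e,g)
round 1: derive flow(g,i) via R1 from parent(g,i)
round 1: derive flow(i,f) via R1 from parent(i,f)
round 2: derive flow(b,d) via R2 from flow(b,c), link(c,d)
round 2: derive flow(d,g) via R2 from flow(d,f), link(f,g)
round 2: derive flow(e,e) via R2 from flow(e,g), link(g,e)
round 2: derive flow(i,g) via R2 from flow(i,f), link(f,g)
round 3: derive flow(b,f) via R2 from flow(b,d), link(d,f)
round 3: derive flow(d,e) via R2 from flow(d,g), link(g,e)
round 3: derive flow(e,a) via R2 from flow(e,e), link(e,a)
round 3: derive flow(i,e) via R2 from flow(i,g), link(g,e)
round 4: derive flow(b,g) via R2 from flow(b,f), link(f,g)
round 4: derive flow(d,a) via R2 from flow(d,e), link(e,a)
round 4: derive flow(e,b) via R2 from flow(e,a), link(a,b)
round 4: derive flow(e,d) via R2 from flow(e,a), link(a,d)
round 4: derive flow(i,a) via R2 from flow(i,e), link(e,a)
round 5: derive flow(b,e) via R2 from flow(b,g), link(g,e)
round 5: derive flow(d,b) via R2 from flow(d,a), link(a,b)
round 5: derive flow(d,d) via R2 from flow(d,a), link(a,d)
round 5: derive flow(e,f) via R2 from flow(e,d), link(d,f)
round 5: derive flow(i,b) via R2 from flow(i,a), link(a,b)
round 5: derive flow(i,d) via R2 from flow(i,a), link(a,d)
round 6: derive flow(b,a) via R2 from flow(b,e), link(e,a)
round 7: derive flow(b,b) via R2 from flow(b,a), link(a,b)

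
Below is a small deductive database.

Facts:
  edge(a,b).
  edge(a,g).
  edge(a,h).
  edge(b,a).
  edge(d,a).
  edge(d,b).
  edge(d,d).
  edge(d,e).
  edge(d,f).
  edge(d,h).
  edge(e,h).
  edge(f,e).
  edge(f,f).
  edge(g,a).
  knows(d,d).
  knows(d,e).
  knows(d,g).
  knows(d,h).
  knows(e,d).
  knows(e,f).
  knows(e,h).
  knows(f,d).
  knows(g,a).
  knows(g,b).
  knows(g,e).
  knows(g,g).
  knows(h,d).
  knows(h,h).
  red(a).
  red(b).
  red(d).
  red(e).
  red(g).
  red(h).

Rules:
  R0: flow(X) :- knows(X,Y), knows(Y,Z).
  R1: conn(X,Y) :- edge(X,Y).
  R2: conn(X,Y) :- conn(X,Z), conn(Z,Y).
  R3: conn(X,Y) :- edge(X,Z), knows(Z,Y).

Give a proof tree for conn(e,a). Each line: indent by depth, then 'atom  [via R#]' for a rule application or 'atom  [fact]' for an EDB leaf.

conn(e,a)  [via R2]
  conn(e,d)  [via R3]
    edge(e,h)  [fact]
    knows(h,d)  [fact]
  conn(d,a)  [via R1]
    edge(d,a)  [fact]

round 1: derive conn(a,b) via R1 from edge(a,b)
round 1: derive conn(a,g) via R1 from edge(a,g)
round 1: derive conn(a,h) via R1 from edge(a,h)
round 1: derive conn(b,a) via R1 from edge(b,a)
round 1: derive conn(d,a) via R1 from edge(d,a)
round 1: derive conn(d,b) via R1 from edge(d,b)
round 1: derive conn(d,d) via R1 from edge(d,d)
round 1: derive conn(d,e) via R1 from edge(d,e)
round 1: derive conn(d,f) via R1 from edge(d,f)
round 1: derive conn(d,h) via R1 from edge(d,h)
round 1: derive conn(e,h) via R1 from edge(e,h)
round 1: derive conn(f,e) via R1 from edge(f,e)
round 1: derive conn(f,f) via R1 from edge(f,f)
round 1: derive conn(g,a) via R1 from edge(g,a)
round 1: derive conn(a,a) via R3 from edge(a,g), knows(g,a)
round 1: derive conn(a,d) via R3 from edge(a,h), knows(h,d)
round 1: derive conn(a,e) via R3 from edge(a,g), knows(g,e)
round 1: derive conn(d,g) via R3 from edge(d,d), knows(d,g)
round 1: derive conn(e,d) via R3 from edge(e,h), knows(h,d)
round 1: derive conn(f,d) via R3 from edge(f,e), knows(e,d)
round 1: derive conn(f,h) via R3 from edge(f,e), knows(e,h)
round 2: derive conn(a,f) via R2 from conn(a,d), conn(d,f)
round 2: derive conn(b,b) via R2 from conn(b,a), conn(a,b)
round 2: derive conn(b,d) via R2 from conn(b,a), conn(a,d)
round 2: derive conn(b,e) via R2 from conn(b,a), conn(a,e)
round 2: derive conn(b,g) via R2 from conn(b,a), conn(a,g)
round 2: derive conn(b,h) via R2 from conn(b,a), conn(a,h)
round 2: derive conn(e,a) via R2 from conn(e,d), conn(d,a)
round 2: derive conn(e,b) via R2 from conn(e,d), conn(d,b)
round 2: derive conn(e,e) via R2 from conn(e,d), conn(d,e)
round 2: derive conn(e,f) via R2 from conn(e,d), conn(d,f)
round 2: derive conn(e,g) via R2 from conn(e,d), conn(d,g)
round 2: derive conn(f,a) via R2 from conn(f,d), conn(d,a)
round 2: derive conn(f,b) via R2 from conn(f,d), conn(d,b)
round 2: derive conn(f,g) via R2 from conn(f,d), conn(d,g)
round 2: derive conn(g,b) via R2 from conn(g,a), conn(a,b)
round 2: derive conn(g,d) via R2 from conn(g,a), conn(a,d)
round 2: derive conn(g,e) via R2 from conn(g,a), conn(a,e)
round 2: derive conn(g,g) via R2 from conn(g,a), conn(a,g)
round 2: derive conn(g,h) via R2 from conn(g,a), conn(a,h)
round 3: derive conn(b,f) via R2 from conn(b,a), conn(a,f)
round 3: derive conn(g,f) via R2 from conn(g,a), conn(a,f)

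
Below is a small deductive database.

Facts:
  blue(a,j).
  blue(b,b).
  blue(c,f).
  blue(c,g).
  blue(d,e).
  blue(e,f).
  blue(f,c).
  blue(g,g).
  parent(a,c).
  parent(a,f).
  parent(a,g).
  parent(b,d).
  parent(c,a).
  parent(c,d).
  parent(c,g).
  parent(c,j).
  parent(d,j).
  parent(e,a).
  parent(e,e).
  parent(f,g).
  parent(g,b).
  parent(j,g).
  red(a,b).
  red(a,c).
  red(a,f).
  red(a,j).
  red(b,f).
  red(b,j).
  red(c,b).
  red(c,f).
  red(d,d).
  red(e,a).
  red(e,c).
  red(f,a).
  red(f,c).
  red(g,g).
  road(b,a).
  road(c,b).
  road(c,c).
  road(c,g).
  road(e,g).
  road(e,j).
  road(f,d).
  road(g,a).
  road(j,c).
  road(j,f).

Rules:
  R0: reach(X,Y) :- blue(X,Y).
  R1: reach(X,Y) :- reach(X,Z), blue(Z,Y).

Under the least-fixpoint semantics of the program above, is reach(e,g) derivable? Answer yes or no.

round 1: derive reach(a,j) via R0 from blue(a,j)
round 1: derive reach(b,b) via R0 from blue(b,b)
round 1: derive reach(c,f) via R0 from blue(c,f)
round 1: derive reach(c,g) via R0 from blue(c,g)
round 1: derive reach(d,e) via R0 from blue(d,e)
round 1: derive reach(e,f) via R0 from blue(e,f)
round 1: derive reach(f,c) via R0 from blue(f,c)
round 1: derive reach(g,g) via R0 from blue(g,g)
round 2: derive reach(c,c) via R1 from reach(c,f), blue(f,c)
round 2: derive reach(d,f) via R1 from reach(d,e), blue(e,f)
round 2: derive reach(e,c) via R1 from reach(e,f), blue(f,c)
round 2: derive reach(f,f) via R1 from reach(f,c), blue(c,f)
round 2: derive reach(f,g) via R1 from reach(f,c), blue(c,g)
round 3: derive reach(d,c) via R1 from reach(d,f), blue(f,c)
round 3: derive reach(e,g) via R1 from reach(e,c), blue(c,g)
round 4: derive reach(d,g) via R1 from reach(d,c), blue(c,g)

yes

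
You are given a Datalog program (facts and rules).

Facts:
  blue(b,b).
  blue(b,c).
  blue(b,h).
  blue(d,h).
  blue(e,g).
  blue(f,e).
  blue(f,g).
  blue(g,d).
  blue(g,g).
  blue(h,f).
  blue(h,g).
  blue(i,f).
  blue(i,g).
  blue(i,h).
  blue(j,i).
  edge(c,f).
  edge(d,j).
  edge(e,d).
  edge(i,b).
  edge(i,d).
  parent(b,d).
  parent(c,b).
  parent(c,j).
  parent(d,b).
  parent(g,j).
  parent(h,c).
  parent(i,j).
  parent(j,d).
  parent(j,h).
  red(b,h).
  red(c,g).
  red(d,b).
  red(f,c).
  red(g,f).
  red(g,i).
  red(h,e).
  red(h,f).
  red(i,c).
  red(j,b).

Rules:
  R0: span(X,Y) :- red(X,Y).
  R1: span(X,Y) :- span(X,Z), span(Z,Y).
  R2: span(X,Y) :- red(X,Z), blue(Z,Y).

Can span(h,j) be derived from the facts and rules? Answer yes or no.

no

round 1: derive span(b,h) via R0 from red(b,h)
round 1: derive span(c,g) via R0 from red(c,g)
round 1: derive span(d,b) via R0 from red(d,b)
round 1: derive span(f,c) via R0 from red(f,c)
round 1: derive span(g,f) via R0 from red(g,f)
round 1: derive span(g,i) via R0 from red(g,i)
round 1: derive span(h,e) via R0 from red(h,e)
round 1: derive span(h,f) via R0 from red(h,f)
round 1: derive span(i,c) via R0 from red(i,c)
round 1: derive span(j,b) via R0 from red(j,b)
round 1: derive span(b,f) via R2 from red(b,h), blue(h,f)
round 1: derive span(b,g) via R2 from red(b,h), blue(h,g)
round 1: derive span(c,d) via R2 from red(c,g), blue(g,d)
round 1: derive span(d,c) via R2 from red(d,b), blue(b,c)
round 1: derive span(d,h) via R2 from red(d,b), blue(b,h)
round 1: derive span(g,e) via R2 from red(g,f), blue(f,e)
round 1: derive span(g,g) via R2 from red(g,f), blue(f,g)
round 1: derive span(g,h) via R2 from red(g,i), blue(i,h)
round 1: derive span(h,g) via R2 from red(h,e), blue(e,g)
round 1: derive span(j,c) via R2 from red(j,b), blue(b,c)
round 1: derive span(j,h) via R2 from red(j,b), blue(b,h)
round 2: derive span(b,c) via R1 from span(b,f), span(f,c)
round 2: derive span(b,e) via R1 from span(b,g), span(g,e)
round 2: derive span(b,i) via R1 from span(b,g), span(g,i)
round 2: derive span(c,b) via R1 from span(c,d), span(d,b)
round 2: derive span(c,c) via R1 from span(c,d), span(d,c)
round 2: derive span(c,e) via R1 from span(c,g), span(g,e)
round 2: derive span(c,f) via R1 from span(c,g), span(g,f)
round 2: derive span(c,h) via R1 from span(c,d), span(d,h)
round 2: derive span(c,i) via R1 from span(c,g), span(g,i)
round 2: derive span(d,d) via R1 from span(d,c), span(c,d)
round 2: derive span(d,e) via R1 from span(d,h), span(h,e)
round 2: derive span(d,f) via R1 from span(d,b), span(b,f)
round 2: derive span(d,g) via R1 from span(d,b), span(b,g)
round 2: derive span(f,d) via R1 from span(f,c), span(c,d)
round 2: derive span(f,g) via R1 from span(f,c), span(c,g)
round 2: derive span(g,c) via R1 from span(g,f), span(f,c)
round 2: derive span(h,c) via R1 from span(h,f), span(f,c)
round 2: derive span(h,h) via R1 from span(h,g), span(g,h)
round 2: derive span(h,i) via R1 from span(h,g), span(g,i)
round 2: derive span(i,d) via R1 from span(i,c), span(c,d)
round 2: derive span(i,g) via R1 from span(i,c), span(c,g)
round 2: derive span(j,d) via R1 from span(j,c), span(c,d)
round 2: derive span(j,e) via R1 from span(j,h), span(h,e)
round 2: derive span(j,f) via R1 from span(j,b), span(b,f)
round 2: derive span(j,g) via R1 from span(j,b), span(b,g)
round 3: derive span(b,b) via R1 from span(b,c), span(c,b)
round 3: derive span(b,d) via R1 from span(b,c), span(c,d)
round 3: derive span(d,i) via R1 from span(d,b), span(b,i)
round 3: derive span(f,b) via R1 from span(f,c), span(c,b)
round 3: derive span(f,e) via R1 from span(f,c), span(c,e)
round 3: derive span(f,f) via R1 from span(f,c), span(c,f)
round 3: derive span(f,h) via R1 from span(f,c), span(c,h)
round 3: derive span(f,i) via R1 from span(f,c), span(c,i)
round 3: derive span(g,b) via R1 from span(g,c), span(c,b)
round 3: derive span(g,d) via R1 from span(g,c), span(c,d)
round 3: derive span(h,b) via R1 from span(h,c), span(c,b)
round 3: derive span(h,d) via R1 from span(h,c), span(c,d)
round 3: derive span(i,b) via R1 from span(i,c), span(c,b)
round 3: derive span(i,e) via R1 from span(i,c), span(c,e)
round 3: derive span(i,f) via R1 from span(i,c), span(c,f)
round 3: derive span(i,h) via R1 from span(i,c), span(c,h)
round 3: derive span(i,i) via R1 from span(i,c), span(c,i)
round 3: derive span(j,i) via R1 from span(j,b), span(b,i)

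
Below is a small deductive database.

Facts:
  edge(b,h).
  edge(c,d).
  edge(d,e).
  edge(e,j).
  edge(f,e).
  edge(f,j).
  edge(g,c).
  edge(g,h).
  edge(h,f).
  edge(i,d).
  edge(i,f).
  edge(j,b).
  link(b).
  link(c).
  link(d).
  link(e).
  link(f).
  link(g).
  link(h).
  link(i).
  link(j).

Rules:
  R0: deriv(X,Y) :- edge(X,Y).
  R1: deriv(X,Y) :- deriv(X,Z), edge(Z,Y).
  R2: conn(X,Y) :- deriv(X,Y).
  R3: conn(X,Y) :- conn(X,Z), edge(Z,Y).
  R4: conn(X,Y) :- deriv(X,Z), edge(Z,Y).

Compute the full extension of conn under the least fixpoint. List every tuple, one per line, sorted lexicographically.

round 1: derive deriv(b,h) via R0 from edge(b,h)
round 1: derive deriv(c,d) via R0 from edge(c,d)
round 1: derive deriv(d,e) via R0 from edge(d,e)
round 1: derive deriv(e,j) via R0 from edge(e,j)
round 1: derive deriv(f,e) via R0 from edge(f,e)
round 1: derive deriv(f,j) via R0 from edge(f,j)
round 1: derive deriv(g,c) via R0 from edge(g,c)
round 1: derive deriv(g,h) via R0 from edge(g,h)
round 1: derive deriv(h,f) via R0 from edge(h,f)
round 1: derive deriv(i,d) via R0 from edge(i,d)
round 1: derive deriv(i,f) via R0 from edge(i,f)
round 1: derive deriv(j,b) via R0 from edge(j,b)
round 2: derive deriv(b,f) via R1 from deriv(b,h), edge(h,f)
round 2: derive deriv(c,e) via R1 from deriv(c,d), edge(d,e)
round 2: derive deriv(d,j) via R1 from deriv(d,e), edge(e,j)
round 2: derive deriv(e,b) via R1 from deriv(e,j), edge(j,b)
round 2: derive deriv(f,b) via R1 from deriv(f,j), edge(j,b)
round 2: derive deriv(g,d) via R1 from deriv(g,c), edge(c,d)
round 2: derive deriv(g,f) via R1 from deriv(g,h), edge(h,f)
round 2: derive deriv(h,e) via R1 from deriv(h,f), edge(f,e)
round 2: derive deriv(h,j) via R1 from deriv(h,f), edge(f,j)
round 2: derive deriv(i,e) via R1 from deriv(i,d), edge(d,e)
round 2: derive deriv(i,j) via R1 from deriv(i,f), edge(f,j)
round 2: derive deriv(j,h) via R1 from deriv(j,b), edge(b,h)
round 2: derive conn(b,h) via R2 from deriv(b,h)
round 2: derive conn(c,d) via R2 from deriv(c,d)
round 2: derive conn(d,e) via R2 from deriv(d,e)
round 2: derive conn(e,j) via R2 from deriv(e,j)
round 2: derive conn(f,e) via R2 from deriv(f,e)
round 2: derive conn(f,j) via R2 from deriv(f,j)
round 2: derive conn(g,c) via R2 from deriv(g,c)
round 2: derive conn(g,h) via R2 from deriv(g,h)
round 2: derive conn(h,f) via R2 from deriv(h,f)
round 2: derive conn(i,d) via R2 from deriv(i,d)
round 2: derive conn(i,f) via R2 from deriv(i,f)
round 2: derive conn(j,b) via R2 from deriv(j,b)
round 2: derive conn(b,f) via R4 from deriv(b,h), edge(h,f)
round 2: derive conn(c,e) via R4 from deriv(c,d), edge(d,e)
round 2: derive conn(d,j) via R4 from deriv(d,e), edge(e,j)
round 2: derive conn(e,b) via R4 from deriv(e,j), edge(j,b)
round 2: derive conn(f,b) via R4 from deriv(f,j), edge(j,b)
round 2: derive conn(g,d) via R4 from deriv(g,c), edge(c,d)
round 2: derive conn(g,f) via R4 from deriv(g,h), edge(h,f)
round 2: derive conn(h,e) via R4 from deriv(h,f), edge(f,e)
round 2: derive conn(h,j) via R4 from deriv(h,f), edge(f,j)
round 2: derive conn(i,e) via R4 from deriv(i,d), edge(d,e)
round 2: derive conn(i,j) via R4 from deriv(i,f), edge(f,j)
round 2: derive conn(j,h) via R4 from deriv(j,b), edge(b,h)
round 3: derive deriv(b,e) via R1 from deriv(b,f), edge(f,e)
round 3: derive deriv(b,j) via R1 from deriv(b,f), edge(f,j)
round 3: derive deriv(c,j) via R1 from deriv(c,e), edge(e,j)
round 3: derive deriv(d,b) via R1 from deriv(d,j), edge(j,b)
round 3: derive deriv(e,h) via R1 from deriv(e,b), edge(b,h)
round 3: derive deriv(f,h) via R1 from deriv(f,b), edge(b,h)
round 3: derive deriv(g,e) via R1 from deriv(g,d), edge(d,e)
round 3: derive deriv(g,j) via R1 from deriv(g,f), edge(f,j)
round 3: derive deriv(h,b) via R1 from deriv(h,j), edge(j,b)
round 3: derive deriv(i,b) via R1 from deriv(i,j), edge(j,b)
round 3: derive deriv(j,f) via R1 from deriv(j,h), edge(h,f)
round 3: derive conn(b,e) via R3 from conn(b,f), edge(f,e)
round 3: derive conn(b,j) via R3 from conn(b,f), edge(f,j)
round 3: derive conn(c,j) via R3 from conn(c,e), edge(e,j)
round 3: derive conn(d,b) via R3 from conn(d,j), edge(j,b)
round 3: derive conn(e,h) via R3 from conn(e,b), edge(b,h)
round 3: derive conn(f,h) via R3 from conn(f,b), edge(b,h)
round 3: derive conn(g,e) via R3 from conn(g,d), edge(d,e)
round 3: derive conn(g,j) via R3 from conn(g,f), edge(f,j)
round 3: derive conn(h,b) via R3 from conn(h,j), edge(j,b)
round 3: derive conn(i,b) via R3 from conn(i,j), edge(j,b)
round 3: derive conn(j,f) via R3 from conn(j,h), edge(h,f)
round 4: derive deriv(b,b) via R1 from deriv(b,j), edge(j,b)
round 4: derive deriv(c,b) via R1 from deriv(c,j), edge(j,b)
round 4: derive deriv(d,h) via R1 from deriv(d,b), edge(b,h)
round 4: derive deriv(e,f) via R1 from deriv(e,h), edge(h,f)
round 4: derive deriv(f,f) via R1 from deriv(f,h), edge(h,f)
round 4: derive deriv(g,b) via R1 from deriv(g,j), edge(j,b)
round 4: derive deriv(h,h) via R1 from deriv(h,b), edge(b,h)
round 4: derive deriv(i,h) via R1 from deriv(i,b), edge(b,h)
round 4: derive deriv(j,e) via R1 from deriv(j,f), edge(f,e)
round 4: derive deriv(j,j) via R1 from deriv(j,f), edge(f,j)
round 4: derive conn(b,b) via R3 from conn(b,j), edge(j,b)
round 4: derive conn(c,b) via R3 from conn(c,j), edge(j,b)
round 4: derive conn(d,h) via R3 from conn(d,b), edge(b,h)
round 4: derive conn(e,f) via R3 from conn(e,h), edge(h,f)
round 4: derive conn(f,f) via R3 from conn(f,h), edge(h,f)
round 4: derive conn(g,b) via R3 from conn(g,j), edge(j,b)
round 4: derive conn(h,h) via R3 from conn(h,b), edge(b,h)
round 4: derive conn(i,h) via R3 from conn(i,b), edge(b,h)
round 4: derive conn(j,e) via R3 from conn(j,f), edge(f,e)
round 4: derive conn(j,j) via R3 from conn(j,f), edge(f,j)
round 5: derive deriv(c,h) via R1 from deriv(c,b), edge(b,h)
round 5: derive deriv(d,f) via R1 from deriv(d,h), edge(h,f)
round 5: derive deriv(e,e) via R1 from deriv(e,f), edge(f,e)
round 5: derive conn(c,h) via R3 from conn(c,b), edge(b,h)
round 5: derive conn(d,f) via R3 from conn(d,h), edge(h,f)
round 5: derive conn(e,e) via R3 from conn(e,f), edge(f,e)
round 6: derive deriv(c,f) via R1 from deriv(c,h), edge(h,f)
round 6: derive conn(c,f) via R3 from conn(c,h), edge(h,f)

conn(b,b)
conn(b,e)
conn(b,f)
conn(b,h)
conn(b,j)
conn(c,b)
conn(c,d)
conn(c,e)
conn(c,f)
conn(c,h)
conn(c,j)
conn(d,b)
conn(d,e)
conn(d,f)
conn(d,h)
conn(d,j)
conn(e,b)
conn(e,e)
conn(e,f)
conn(e,h)
conn(e,j)
conn(f,b)
conn(f,e)
conn(f,f)
conn(f,h)
conn(f,j)
conn(g,b)
conn(g,c)
conn(g,d)
conn(g,e)
conn(g,f)
conn(g,h)
conn(g,j)
conn(h,b)
conn(h,e)
conn(h,f)
conn(h,h)
conn(h,j)
conn(i,b)
conn(i,d)
conn(i,e)
conn(i,f)
conn(i,h)
conn(i,j)
conn(j,b)
conn(j,e)
conn(j,f)
conn(j,h)
conn(j,j)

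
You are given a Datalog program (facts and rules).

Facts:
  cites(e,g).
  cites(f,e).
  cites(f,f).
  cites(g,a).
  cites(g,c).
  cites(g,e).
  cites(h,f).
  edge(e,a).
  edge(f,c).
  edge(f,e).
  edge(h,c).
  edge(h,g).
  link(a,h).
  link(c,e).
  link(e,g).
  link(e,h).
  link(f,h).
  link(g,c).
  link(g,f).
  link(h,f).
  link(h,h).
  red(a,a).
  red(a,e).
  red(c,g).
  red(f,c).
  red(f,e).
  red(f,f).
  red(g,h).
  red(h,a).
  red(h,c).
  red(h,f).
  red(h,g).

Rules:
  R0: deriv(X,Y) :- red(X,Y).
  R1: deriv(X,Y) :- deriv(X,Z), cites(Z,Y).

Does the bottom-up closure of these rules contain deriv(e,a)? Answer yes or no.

no

round 1: derive deriv(a,a) via R0 from red(a,a)
round 1: derive deriv(a,e) via R0 from red(a,e)
round 1: derive deriv(c,g) via R0 from red(c,g)
round 1: derive deriv(f,c) via R0 from red(f,c)
round 1: derive deriv(f,e) via R0 from red(f,e)
round 1: derive deriv(f,f) via R0 from red(f,f)
round 1: derive deriv(g,h) via R0 from red(g,h)
round 1: derive deriv(h,a) via R0 from red(h,a)
round 1: derive deriv(h,c) via R0 from red(h,c)
round 1: derive deriv(h,f) via R0 from red(h,f)
round 1: derive deriv(h,g) via R0 from red(h,g)
round 2: derive deriv(a,g) via R1 from deriv(a,e), cites(e,g)
round 2: derive deriv(c,a) via R1 from deriv(c,g), cites(g,a)
round 2: derive deriv(c,c) via R1 from deriv(c,g), cites(g,c)
round 2: derive deriv(c,e) via R1 from deriv(c,g), cites(g,e)
round 2: derive deriv(f,g) via R1 from deriv(f,e), cites(e,g)
round 2: derive deriv(g,f) via R1 from deriv(g,h), cites(h,f)
round 2: derive deriv(h,e) via R1 from deriv(h,f), cites(f,e)
round 3: derive deriv(a,c) via R1 from deriv(a,g), cites(g,c)
round 3: derive deriv(f,a) via R1 from deriv(f,g), cites(g,a)
round 3: derive deriv(g,e) via R1 from deriv(g,f), cites(f,e)
round 4: derive deriv(g,g) via R1 from deriv(g,e), cites(e,g)
round 5: derive deriv(g,a) via R1 from deriv(g,g), cites(g,a)
round 5: derive deriv(g,c) via R1 from deriv(g,g), cites(g,c)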